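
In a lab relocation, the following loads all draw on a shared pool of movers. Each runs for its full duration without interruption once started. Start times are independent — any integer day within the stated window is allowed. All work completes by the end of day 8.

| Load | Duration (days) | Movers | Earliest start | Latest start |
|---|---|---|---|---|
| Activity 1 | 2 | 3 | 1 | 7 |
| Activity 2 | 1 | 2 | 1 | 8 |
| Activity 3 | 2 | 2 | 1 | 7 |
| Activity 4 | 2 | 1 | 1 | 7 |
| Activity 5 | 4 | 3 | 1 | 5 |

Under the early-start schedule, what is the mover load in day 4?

3

At early start, day 4 has: Activity 5.
Demand: 3 = 3.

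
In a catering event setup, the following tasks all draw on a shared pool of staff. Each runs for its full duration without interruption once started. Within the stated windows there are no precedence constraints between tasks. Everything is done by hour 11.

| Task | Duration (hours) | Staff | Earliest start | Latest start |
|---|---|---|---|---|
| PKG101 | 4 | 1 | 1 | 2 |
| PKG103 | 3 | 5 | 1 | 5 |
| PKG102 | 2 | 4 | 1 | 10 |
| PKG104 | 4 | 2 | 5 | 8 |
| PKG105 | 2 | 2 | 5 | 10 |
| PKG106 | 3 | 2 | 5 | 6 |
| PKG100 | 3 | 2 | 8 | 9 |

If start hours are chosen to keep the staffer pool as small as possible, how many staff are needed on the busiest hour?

6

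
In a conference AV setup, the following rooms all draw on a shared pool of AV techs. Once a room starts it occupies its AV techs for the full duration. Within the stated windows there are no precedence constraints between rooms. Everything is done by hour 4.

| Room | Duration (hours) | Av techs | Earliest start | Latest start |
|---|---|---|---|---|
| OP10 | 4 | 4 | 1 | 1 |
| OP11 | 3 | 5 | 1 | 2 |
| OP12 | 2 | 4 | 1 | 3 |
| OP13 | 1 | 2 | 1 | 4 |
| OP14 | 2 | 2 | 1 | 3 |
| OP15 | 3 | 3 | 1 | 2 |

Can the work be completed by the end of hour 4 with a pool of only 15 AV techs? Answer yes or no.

The minimum achievable peak is 16; 15 < 16, so no feasible schedule stays within the cap.

no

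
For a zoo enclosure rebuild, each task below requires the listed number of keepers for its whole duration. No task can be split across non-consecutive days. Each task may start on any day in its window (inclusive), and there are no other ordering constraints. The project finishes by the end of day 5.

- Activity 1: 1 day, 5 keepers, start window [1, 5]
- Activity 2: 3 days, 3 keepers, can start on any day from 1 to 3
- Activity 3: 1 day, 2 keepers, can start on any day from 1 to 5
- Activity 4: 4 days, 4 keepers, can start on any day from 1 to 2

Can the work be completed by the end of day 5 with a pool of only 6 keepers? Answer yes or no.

no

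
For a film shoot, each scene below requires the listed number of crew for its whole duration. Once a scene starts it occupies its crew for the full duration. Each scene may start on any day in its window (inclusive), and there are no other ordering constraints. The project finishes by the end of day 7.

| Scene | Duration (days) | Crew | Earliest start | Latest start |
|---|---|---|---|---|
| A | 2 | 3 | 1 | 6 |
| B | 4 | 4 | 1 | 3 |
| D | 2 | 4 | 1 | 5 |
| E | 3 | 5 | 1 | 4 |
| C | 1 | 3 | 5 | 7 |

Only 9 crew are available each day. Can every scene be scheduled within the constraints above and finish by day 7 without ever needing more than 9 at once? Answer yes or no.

yes

Schedule A@1, B@1, D@5, E@3, C@6: d1:7  d2:7  d3:9  d4:9  d5:9  d6:7  d7:0 — peak 9 ≤ 9.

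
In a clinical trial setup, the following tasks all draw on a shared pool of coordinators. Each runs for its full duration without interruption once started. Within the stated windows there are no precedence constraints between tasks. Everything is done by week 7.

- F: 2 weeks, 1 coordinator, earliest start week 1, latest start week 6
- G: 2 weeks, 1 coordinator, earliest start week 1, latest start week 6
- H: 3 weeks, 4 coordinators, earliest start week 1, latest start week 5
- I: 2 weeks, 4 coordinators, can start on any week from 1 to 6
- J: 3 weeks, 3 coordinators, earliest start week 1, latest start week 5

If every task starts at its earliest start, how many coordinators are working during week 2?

13

At early start, week 2 has: F, G, H, I, J.
Demand: 1 + 1 + 4 + 4 + 3 = 13.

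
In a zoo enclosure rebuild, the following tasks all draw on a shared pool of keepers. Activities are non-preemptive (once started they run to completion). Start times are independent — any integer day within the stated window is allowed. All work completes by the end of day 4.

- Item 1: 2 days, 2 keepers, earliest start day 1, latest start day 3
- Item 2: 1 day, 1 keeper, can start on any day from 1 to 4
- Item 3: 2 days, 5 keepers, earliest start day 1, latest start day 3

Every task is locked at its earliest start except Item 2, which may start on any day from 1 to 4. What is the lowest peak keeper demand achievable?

Item 2@1: d1:8  d2:7  d3:0  d4:0 → peak 8
Item 2@2: d1:7  d2:8  d3:0  d4:0 → peak 8
Item 2@3: d1:7  d2:7  d3:1  d4:0 → peak 7
Item 2@4: d1:7  d2:7  d3:0  d4:1 → peak 7
Best is Item 2@3, peak 7.

7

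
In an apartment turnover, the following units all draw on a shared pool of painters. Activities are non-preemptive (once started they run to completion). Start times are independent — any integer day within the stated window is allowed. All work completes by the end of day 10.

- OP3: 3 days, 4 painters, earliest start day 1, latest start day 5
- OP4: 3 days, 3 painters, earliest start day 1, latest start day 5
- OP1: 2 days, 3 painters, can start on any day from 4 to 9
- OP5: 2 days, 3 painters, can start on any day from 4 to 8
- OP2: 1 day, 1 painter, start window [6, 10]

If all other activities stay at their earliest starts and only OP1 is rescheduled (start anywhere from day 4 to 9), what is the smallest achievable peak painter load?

7

OP1@4: d1:7  d2:7  d3:7  d4:6  d5:6  d6:1  d7:0  d8:0  d9:0  d10:0 → peak 7
OP1@5: d1:7  d2:7  d3:7  d4:3  d5:6  d6:4  d7:0  d8:0  d9:0  d10:0 → peak 7
OP1@6: d1:7  d2:7  d3:7  d4:3  d5:3  d6:4  d7:3  d8:0  d9:0  d10:0 → peak 7
OP1@7: d1:7  d2:7  d3:7  d4:3  d5:3  d6:1  d7:3  d8:3  d9:0  d10:0 → peak 7
OP1@8: d1:7  d2:7  d3:7  d4:3  d5:3  d6:1  d7:0  d8:3  d9:3  d10:0 → peak 7
OP1@9: d1:7  d2:7  d3:7  d4:3  d5:3  d6:1  d7:0  d8:0  d9:3  d10:3 → peak 7
Best is OP1@4, peak 7.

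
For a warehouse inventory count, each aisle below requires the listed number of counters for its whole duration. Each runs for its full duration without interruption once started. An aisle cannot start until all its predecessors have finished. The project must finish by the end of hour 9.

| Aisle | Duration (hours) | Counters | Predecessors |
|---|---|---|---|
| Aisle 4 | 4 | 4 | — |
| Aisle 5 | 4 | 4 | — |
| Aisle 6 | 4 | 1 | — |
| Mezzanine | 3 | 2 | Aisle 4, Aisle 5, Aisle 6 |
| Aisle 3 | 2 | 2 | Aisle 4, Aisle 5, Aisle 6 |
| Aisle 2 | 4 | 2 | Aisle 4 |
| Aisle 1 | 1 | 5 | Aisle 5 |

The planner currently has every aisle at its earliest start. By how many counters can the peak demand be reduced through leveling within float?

Early-start peak: h1:9  h2:9  h3:9  h4:9  h5:11  h6:6  h7:4  h8:2  h9:0 ⇒ 11.
Leveled (Aisle 4@1, Aisle 5@1, Aisle 6@1, Mezzanine@5, Aisle 3@5, Aisle 2@5, Aisle 1@7): h1:9  h2:9  h3:9  h4:9  h5:6  h6:6  h7:9  h8:2  h9:0 ⇒ 9.
Reduction 11 − 9 = 2.

2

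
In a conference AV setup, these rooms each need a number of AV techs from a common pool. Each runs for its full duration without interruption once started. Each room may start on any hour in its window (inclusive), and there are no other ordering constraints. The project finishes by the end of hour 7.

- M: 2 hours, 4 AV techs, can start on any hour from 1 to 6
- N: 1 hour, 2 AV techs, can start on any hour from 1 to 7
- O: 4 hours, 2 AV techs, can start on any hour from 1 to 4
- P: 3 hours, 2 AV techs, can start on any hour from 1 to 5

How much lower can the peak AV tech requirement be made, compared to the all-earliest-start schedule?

6

Early-start peak: h1:10  h2:8  h3:4  h4:2  h5:0  h6:0  h7:0 ⇒ 10.
Leveled (M@1, N@3, O@3, P@4): h1:4  h2:4  h3:4  h4:4  h5:4  h6:4  h7:0 ⇒ 4.
Reduction 10 − 4 = 6.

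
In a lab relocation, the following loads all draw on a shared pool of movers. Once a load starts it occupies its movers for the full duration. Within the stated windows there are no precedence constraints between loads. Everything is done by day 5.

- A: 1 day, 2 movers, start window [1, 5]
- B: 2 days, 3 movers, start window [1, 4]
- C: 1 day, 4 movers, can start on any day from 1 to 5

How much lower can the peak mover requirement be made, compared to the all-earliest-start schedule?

Early-start peak: d1:9  d2:3  d3:0  d4:0  d5:0 ⇒ 9.
Leveled (A@1, B@2, C@4): d1:2  d2:3  d3:3  d4:4  d5:0 ⇒ 4.
Reduction 9 − 4 = 5.

5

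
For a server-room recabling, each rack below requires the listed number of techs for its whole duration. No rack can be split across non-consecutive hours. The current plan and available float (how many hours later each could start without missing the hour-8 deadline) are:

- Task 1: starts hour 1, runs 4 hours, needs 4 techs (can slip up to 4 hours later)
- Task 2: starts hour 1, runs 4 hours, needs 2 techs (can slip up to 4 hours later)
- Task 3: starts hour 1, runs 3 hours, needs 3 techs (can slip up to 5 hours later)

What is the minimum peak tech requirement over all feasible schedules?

Early-start (Task 1@1, Task 2@1, Task 3@1) gives peak 9: h1:9  h2:9  h3:9  h4:6  h5:0  h6:0  h7:0  h8:0.
Shift Task 2→5, Task 3→5.
Schedule Task 1@1, Task 2@5, Task 3@5: h1:4  h2:4  h3:4  h4:4  h5:5  h6:5  h7:5  h8:2 — peak 5.
Total tech-hours = 33 over 8 hours ⇒ peak ≥ ⌈33/8⌉ = 5, so 5 is optimal.

5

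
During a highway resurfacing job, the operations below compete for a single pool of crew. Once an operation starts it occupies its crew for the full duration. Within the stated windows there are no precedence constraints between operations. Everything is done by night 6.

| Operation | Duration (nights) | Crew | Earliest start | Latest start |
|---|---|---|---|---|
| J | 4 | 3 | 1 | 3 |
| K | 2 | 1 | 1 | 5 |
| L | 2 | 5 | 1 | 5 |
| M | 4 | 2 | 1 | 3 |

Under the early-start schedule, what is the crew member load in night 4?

5

At early start, night 4 has: J, M.
Demand: 3 + 2 = 5.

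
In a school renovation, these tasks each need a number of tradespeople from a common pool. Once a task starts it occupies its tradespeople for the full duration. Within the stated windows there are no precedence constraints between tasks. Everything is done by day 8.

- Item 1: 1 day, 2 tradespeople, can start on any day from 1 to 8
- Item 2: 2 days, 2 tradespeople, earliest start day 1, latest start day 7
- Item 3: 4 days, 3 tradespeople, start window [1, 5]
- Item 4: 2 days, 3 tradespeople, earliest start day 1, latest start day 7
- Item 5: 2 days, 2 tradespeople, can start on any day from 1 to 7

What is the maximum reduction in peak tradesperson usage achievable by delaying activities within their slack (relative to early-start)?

Early-start peak: d1:12  d2:10  d3:3  d4:3  d5:0  d6:0  d7:0  d8:0 ⇒ 12.
Leveled (Item 1@1, Item 2@1, Item 3@2, Item 4@6, Item 5@3): d1:4  d2:5  d3:5  d4:5  d5:3  d6:3  d7:3  d8:0 ⇒ 5.
Reduction 12 − 5 = 7.

7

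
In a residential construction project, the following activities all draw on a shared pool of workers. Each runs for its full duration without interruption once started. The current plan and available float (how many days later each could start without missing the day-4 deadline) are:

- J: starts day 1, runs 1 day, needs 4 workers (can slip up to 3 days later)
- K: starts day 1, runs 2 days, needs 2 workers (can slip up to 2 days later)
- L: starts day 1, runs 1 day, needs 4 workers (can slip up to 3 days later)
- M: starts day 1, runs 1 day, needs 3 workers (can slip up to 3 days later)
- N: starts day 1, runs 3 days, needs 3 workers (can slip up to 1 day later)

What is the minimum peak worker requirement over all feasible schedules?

7

Early-start (J@1, K@1, L@1, M@1, N@1) gives peak 16: d1:16  d2:5  d3:3  d4:0.
Shift L→3, M→4, N→2.
Schedule J@1, K@1, L@3, M@4, N@2: d1:6  d2:5  d3:7  d4:6 — peak 7.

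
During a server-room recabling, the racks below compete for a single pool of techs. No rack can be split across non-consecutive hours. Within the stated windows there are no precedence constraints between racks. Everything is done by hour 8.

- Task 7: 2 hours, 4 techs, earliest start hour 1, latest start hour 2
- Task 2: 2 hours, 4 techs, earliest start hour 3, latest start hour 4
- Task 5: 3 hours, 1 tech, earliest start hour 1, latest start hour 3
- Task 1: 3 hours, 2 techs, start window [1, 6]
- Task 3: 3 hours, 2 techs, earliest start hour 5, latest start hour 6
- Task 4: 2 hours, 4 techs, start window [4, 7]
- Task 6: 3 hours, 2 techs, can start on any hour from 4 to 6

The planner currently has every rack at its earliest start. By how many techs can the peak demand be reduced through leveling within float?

Early-start peak: h1:7  h2:7  h3:7  h4:10  h5:8  h6:4  h7:2  h8:0 ⇒ 10.
Leveled (Task 7@1, Task 2@3, Task 5@1, Task 1@1, Task 3@5, Task 4@7, Task 6@4): h1:7  h2:7  h3:7  h4:6  h5:4  h6:4  h7:6  h8:4 ⇒ 7.
Reduction 10 − 7 = 3.

3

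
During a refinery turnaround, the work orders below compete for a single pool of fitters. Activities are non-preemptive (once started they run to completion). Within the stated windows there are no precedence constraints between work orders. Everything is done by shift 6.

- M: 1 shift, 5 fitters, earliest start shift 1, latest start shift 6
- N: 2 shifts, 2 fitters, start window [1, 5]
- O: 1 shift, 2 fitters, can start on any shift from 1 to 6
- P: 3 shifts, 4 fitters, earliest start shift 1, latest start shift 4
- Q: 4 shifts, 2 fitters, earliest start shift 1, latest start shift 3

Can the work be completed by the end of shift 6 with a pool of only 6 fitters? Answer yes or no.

Schedule M@1, N@2, O@2, P@4, Q@2: s1:5  s2:6  s3:4  s4:6  s5:6  s6:4 — peak 6 ≤ 6.

yes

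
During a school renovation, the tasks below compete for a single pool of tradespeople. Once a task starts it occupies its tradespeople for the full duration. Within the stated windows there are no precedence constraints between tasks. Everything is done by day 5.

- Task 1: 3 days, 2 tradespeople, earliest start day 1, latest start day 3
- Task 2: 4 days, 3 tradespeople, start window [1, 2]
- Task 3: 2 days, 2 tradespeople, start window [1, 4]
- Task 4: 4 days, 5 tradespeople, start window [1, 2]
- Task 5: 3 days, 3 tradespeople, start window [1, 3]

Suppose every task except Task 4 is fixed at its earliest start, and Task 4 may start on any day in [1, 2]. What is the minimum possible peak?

Task 4@1: d1:15  d2:15  d3:13  d4:8  d5:0 → peak 15
Task 4@2: d1:10  d2:15  d3:13  d4:8  d5:5 → peak 15
Best is Task 4@1, peak 15.

15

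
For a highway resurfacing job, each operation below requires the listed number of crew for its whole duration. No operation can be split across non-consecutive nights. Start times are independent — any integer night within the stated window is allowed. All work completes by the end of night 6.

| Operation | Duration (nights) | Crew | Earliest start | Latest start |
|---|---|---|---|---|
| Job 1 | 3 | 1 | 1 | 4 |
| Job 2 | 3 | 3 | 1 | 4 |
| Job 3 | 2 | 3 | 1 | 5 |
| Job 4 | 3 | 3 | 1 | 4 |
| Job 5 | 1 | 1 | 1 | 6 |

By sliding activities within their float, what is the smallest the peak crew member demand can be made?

Early-start (Job 1@1, Job 2@1, Job 3@1, Job 4@1, Job 5@1) gives peak 11: n1:11  n2:10  n3:7  n4:0  n5:0  n6:0.
Shift Job 3→4, Job 4→4.
Schedule Job 1@1, Job 2@1, Job 3@4, Job 4@4, Job 5@1: n1:5  n2:4  n3:4  n4:6  n5:6  n6:3 — peak 6.

6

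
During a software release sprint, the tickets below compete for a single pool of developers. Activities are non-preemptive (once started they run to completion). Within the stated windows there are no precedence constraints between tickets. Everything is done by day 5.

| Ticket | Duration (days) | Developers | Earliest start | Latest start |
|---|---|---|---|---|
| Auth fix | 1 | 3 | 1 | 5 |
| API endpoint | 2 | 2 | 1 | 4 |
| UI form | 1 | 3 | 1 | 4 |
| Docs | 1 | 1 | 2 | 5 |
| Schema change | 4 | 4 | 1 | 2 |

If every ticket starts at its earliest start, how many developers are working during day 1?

At early start, day 1 has: Auth fix, API endpoint, UI form, Schema change.
Demand: 3 + 2 + 3 + 4 = 12.

12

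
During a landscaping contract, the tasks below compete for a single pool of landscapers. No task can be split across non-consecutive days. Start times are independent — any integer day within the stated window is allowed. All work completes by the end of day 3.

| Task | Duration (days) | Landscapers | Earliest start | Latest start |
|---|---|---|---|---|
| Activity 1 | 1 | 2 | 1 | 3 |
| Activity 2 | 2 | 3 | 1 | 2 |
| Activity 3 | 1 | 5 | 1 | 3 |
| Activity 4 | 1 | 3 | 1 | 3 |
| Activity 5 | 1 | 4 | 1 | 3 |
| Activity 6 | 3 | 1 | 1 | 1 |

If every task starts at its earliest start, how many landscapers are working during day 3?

At early start, day 3 has: Activity 6.
Demand: 1 = 1.

1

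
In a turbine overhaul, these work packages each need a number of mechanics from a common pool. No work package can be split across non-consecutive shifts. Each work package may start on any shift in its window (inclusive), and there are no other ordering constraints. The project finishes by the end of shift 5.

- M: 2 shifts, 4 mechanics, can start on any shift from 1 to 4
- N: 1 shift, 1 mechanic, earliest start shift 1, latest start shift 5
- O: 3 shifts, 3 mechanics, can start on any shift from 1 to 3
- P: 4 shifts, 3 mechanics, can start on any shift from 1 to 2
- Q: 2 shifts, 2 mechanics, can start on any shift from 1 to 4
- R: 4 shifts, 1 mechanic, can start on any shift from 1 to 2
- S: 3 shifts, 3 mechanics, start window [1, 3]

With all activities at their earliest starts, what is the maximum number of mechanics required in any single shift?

17

Early-start schedule: M@1, N@1, O@1, P@1, Q@1, R@1, S@1.
Load per shift: shift 1: 17, shift 2: 16, shift 3: 10, shift 4: 4, shift 5: 0.
Peak is 17.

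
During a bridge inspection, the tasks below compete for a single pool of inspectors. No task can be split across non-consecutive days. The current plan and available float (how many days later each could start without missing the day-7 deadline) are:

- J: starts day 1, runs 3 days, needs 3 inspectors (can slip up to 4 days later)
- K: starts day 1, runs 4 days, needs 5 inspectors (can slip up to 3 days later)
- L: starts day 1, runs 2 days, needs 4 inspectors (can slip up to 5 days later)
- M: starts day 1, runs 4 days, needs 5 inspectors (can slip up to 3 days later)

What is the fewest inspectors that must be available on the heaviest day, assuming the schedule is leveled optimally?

10

Early-start (J@1, K@1, L@1, M@1) gives peak 17: d1:17  d2:17  d3:13  d4:10  d5:0  d6:0  d7:0.
Shift L→5, M→4.
Schedule J@1, K@1, L@5, M@4: d1:8  d2:8  d3:8  d4:10  d5:9  d6:9  d7:5 — peak 10.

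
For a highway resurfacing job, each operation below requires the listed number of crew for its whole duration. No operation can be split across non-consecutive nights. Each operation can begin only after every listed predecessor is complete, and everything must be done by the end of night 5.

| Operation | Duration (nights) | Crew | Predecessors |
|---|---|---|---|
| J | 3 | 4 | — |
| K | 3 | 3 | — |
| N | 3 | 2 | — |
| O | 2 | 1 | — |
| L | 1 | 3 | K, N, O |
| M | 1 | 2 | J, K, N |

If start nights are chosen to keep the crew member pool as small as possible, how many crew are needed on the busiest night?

10

Schedule J@1, K@1, N@1, O@1, L@4, M@4: n1:10  n2:10  n3:9  n4:5  n5:0 — peak 10.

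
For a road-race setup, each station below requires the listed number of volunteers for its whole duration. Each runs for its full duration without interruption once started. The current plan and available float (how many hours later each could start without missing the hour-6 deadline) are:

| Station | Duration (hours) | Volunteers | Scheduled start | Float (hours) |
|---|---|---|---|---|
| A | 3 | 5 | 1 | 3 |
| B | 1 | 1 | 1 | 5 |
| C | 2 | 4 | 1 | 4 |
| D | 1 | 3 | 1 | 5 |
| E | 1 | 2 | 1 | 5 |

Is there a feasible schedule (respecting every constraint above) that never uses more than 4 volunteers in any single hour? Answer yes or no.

Total volunteer-hours = 29; over 6 hours the average is 29/6 > 4, so some hour must exceed 4.

no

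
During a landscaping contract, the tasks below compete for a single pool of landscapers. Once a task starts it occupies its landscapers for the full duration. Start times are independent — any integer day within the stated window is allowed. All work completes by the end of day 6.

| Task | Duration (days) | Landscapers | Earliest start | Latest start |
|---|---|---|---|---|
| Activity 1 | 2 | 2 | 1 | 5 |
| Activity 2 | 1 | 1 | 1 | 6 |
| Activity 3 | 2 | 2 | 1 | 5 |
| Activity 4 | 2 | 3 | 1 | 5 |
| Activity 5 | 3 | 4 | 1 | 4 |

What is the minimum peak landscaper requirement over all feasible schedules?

Early-start (Activity 1@1, Activity 2@1, Activity 3@1, Activity 4@1, Activity 5@1) gives peak 12: d1:12  d2:11  d3:4  d4:0  d5:0  d6:0.
Shift Activity 3→3, Activity 5→3.
Schedule Activity 1@1, Activity 2@1, Activity 3@3, Activity 4@1, Activity 5@3: d1:6  d2:5  d3:6  d4:6  d5:4  d6:0 — peak 6.

6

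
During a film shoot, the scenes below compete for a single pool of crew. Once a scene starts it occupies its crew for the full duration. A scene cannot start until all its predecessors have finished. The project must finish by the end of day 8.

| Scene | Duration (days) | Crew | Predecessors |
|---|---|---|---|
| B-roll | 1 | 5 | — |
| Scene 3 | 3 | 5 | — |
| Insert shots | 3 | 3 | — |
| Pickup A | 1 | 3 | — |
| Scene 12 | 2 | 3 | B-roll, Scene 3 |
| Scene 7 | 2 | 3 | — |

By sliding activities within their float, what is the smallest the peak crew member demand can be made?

Early-start (B-roll@1, Scene 3@1, Insert shots@1, Pickup A@1, Scene 12@4, Scene 7@1) gives peak 19: d1:19  d2:11  d3:8  d4:3  d5:3  d6:0  d7:0  d8:0.
Shift Scene 3→2, Insert shots→5, Pickup A→8, Scene 12→5, Scene 7→7.
Schedule B-roll@1, Scene 3@2, Insert shots@5, Pickup A@8, Scene 12@5, Scene 7@7: d1:5  d2:5  d3:5  d4:5  d5:6  d6:6  d7:6  d8:6 — peak 6.
Total crew member-days = 44 over 8 days ⇒ peak ≥ ⌈44/8⌉ = 6, so 6 is optimal.

6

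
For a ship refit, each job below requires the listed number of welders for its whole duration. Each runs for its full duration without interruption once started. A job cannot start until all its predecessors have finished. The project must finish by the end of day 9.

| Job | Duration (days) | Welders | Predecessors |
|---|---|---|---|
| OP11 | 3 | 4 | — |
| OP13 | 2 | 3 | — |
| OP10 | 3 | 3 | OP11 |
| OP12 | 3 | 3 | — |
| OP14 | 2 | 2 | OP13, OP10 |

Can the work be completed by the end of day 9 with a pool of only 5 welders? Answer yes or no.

no

The minimum achievable peak is 6; 5 < 6, so no feasible schedule stays within the cap.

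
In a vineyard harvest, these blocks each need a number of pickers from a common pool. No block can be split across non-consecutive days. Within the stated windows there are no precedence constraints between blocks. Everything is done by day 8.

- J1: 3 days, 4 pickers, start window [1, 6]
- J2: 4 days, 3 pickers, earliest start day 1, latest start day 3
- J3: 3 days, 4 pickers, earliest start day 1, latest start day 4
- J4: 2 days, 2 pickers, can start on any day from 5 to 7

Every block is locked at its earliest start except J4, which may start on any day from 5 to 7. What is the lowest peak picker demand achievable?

J4@5: d1:11  d2:11  d3:11  d4:3  d5:2  d6:2  d7:0  d8:0 → peak 11
J4@6: d1:11  d2:11  d3:11  d4:3  d5:0  d6:2  d7:2  d8:0 → peak 11
J4@7: d1:11  d2:11  d3:11  d4:3  d5:0  d6:0  d7:2  d8:2 → peak 11
Best is J4@5, peak 11.

11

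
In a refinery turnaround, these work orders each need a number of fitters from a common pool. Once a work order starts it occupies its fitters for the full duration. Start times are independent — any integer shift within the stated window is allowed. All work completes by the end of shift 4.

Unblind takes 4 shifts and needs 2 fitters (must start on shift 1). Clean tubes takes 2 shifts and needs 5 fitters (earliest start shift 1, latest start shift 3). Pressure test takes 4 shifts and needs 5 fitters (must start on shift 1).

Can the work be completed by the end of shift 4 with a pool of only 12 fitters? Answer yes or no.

yes

Schedule Unblind@1, Clean tubes@1, Pressure test@1: s1:12  s2:12  s3:7  s4:7 — peak 12 ≤ 12.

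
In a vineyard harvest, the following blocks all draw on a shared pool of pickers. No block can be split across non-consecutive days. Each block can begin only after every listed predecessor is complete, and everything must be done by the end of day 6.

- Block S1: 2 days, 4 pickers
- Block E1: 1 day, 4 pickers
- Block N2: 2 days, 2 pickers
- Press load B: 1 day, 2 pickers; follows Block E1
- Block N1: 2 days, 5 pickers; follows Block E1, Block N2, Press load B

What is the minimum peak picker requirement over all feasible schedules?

6

Early-start (Block S1@1, Block E1@1, Block N2@1, Press load B@2, Block N1@3) gives peak 10: d1:10  d2:8  d3:5  d4:5  d5:0  d6:0.
Shift Block E1→3, Press load B→4, Block N1→5.
Schedule Block S1@1, Block E1@3, Block N2@1, Press load B@4, Block N1@5: d1:6  d2:6  d3:4  d4:2  d5:5  d6:5 — peak 6.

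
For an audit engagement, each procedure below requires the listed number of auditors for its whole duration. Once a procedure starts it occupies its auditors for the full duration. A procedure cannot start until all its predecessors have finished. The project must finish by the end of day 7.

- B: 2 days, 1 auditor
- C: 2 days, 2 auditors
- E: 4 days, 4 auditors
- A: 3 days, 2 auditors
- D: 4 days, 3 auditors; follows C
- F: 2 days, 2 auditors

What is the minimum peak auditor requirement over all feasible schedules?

Early-start (B@1, C@1, E@1, A@1, D@3, F@1) gives peak 11: d1:11  d2:11  d3:9  d4:7  d5:3  d6:3  d7:0.
Shift A→5, F→5.
Schedule B@1, C@1, E@1, A@5, D@3, F@5: d1:7  d2:7  d3:7  d4:7  d5:7  d6:7  d7:2 — peak 7.
Total auditor-days = 44 over 7 days ⇒ peak ≥ ⌈44/7⌉ = 7, so 7 is optimal.

7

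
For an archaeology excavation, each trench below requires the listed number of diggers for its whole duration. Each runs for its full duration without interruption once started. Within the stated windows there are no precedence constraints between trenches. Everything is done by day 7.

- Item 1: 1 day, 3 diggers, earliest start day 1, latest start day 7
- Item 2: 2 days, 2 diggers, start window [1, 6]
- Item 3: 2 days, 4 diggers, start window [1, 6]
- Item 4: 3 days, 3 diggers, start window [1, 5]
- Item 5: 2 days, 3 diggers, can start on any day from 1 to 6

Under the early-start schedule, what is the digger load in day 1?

15

At early start, day 1 has: Item 1, Item 2, Item 3, Item 4, Item 5.
Demand: 3 + 2 + 4 + 3 + 3 = 15.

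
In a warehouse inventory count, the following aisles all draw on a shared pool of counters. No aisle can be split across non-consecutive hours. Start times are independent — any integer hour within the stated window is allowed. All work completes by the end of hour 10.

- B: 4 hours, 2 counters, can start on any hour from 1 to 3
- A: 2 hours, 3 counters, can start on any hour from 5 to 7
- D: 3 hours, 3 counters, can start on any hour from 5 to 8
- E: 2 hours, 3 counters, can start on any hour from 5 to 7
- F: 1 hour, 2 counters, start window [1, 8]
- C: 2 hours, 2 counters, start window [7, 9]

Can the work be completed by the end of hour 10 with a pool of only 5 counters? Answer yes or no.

The minimum achievable peak is 6; 5 < 6, so no feasible schedule stays within the cap.

no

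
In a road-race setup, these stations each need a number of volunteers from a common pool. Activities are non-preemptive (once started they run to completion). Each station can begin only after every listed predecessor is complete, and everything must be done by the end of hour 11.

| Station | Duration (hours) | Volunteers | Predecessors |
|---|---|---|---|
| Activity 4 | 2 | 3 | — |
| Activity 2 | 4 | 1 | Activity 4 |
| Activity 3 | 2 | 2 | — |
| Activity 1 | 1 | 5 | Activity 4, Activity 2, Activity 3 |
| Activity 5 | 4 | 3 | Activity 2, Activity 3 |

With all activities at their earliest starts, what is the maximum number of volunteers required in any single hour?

8

Early-start schedule: Activity 4@1, Activity 2@3, Activity 3@1, Activity 1@7, Activity 5@7.
Load per hour: hour 1: 5, hour 2: 5, hour 3: 1, hour 4: 1, hour 5: 1, hour 6: 1, hour 7: 8, hour 8: 3, hour 9: 3, hour 10: 3, hour 11: 0.
Peak is 8.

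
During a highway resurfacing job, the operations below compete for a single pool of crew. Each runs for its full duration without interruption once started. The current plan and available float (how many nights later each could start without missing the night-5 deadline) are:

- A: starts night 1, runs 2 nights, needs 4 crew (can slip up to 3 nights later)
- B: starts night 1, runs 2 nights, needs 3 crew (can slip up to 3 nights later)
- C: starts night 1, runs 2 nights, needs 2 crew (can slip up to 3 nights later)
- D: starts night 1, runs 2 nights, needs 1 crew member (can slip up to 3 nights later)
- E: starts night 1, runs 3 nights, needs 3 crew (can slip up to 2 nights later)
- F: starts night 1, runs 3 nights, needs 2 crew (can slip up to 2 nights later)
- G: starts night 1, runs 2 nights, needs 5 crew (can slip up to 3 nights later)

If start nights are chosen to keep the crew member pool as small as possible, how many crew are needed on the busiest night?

Early-start (A@1, B@1, C@1, D@1, E@1, F@1, G@1) gives peak 20: n1:20  n2:20  n3:5  n4:0  n5:0.
Shift E→3, F→3, G→3.
Schedule A@1, B@1, C@1, D@1, E@3, F@3, G@3: n1:10  n2:10  n3:10  n4:10  n5:5 — peak 10.

10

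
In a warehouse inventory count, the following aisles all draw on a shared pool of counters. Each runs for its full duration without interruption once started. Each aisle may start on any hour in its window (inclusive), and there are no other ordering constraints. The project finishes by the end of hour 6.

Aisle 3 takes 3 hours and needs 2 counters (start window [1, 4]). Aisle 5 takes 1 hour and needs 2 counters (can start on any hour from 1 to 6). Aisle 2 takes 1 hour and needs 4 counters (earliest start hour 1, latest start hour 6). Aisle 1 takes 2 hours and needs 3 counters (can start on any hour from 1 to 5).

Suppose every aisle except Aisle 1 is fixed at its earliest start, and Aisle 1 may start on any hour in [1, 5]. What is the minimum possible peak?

8

Aisle 1@1: h1:11  h2:5  h3:2  h4:0  h5:0  h6:0 → peak 11
Aisle 1@2: h1:8  h2:5  h3:5  h4:0  h5:0  h6:0 → peak 8
Aisle 1@3: h1:8  h2:2  h3:5  h4:3  h5:0  h6:0 → peak 8
Aisle 1@4: h1:8  h2:2  h3:2  h4:3  h5:3  h6:0 → peak 8
Aisle 1@5: h1:8  h2:2  h3:2  h4:0  h5:3  h6:3 → peak 8
Best is Aisle 1@2, peak 8.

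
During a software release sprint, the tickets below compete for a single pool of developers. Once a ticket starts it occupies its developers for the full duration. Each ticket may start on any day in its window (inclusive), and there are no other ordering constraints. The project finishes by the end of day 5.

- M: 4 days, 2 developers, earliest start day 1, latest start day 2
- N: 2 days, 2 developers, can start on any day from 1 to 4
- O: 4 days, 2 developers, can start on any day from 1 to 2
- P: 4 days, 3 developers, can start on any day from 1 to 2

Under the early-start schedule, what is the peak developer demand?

Early-start schedule: M@1, N@1, O@1, P@1.
Load per day: day 1: 9, day 2: 9, day 3: 7, day 4: 7, day 5: 0.
Peak is 9.

9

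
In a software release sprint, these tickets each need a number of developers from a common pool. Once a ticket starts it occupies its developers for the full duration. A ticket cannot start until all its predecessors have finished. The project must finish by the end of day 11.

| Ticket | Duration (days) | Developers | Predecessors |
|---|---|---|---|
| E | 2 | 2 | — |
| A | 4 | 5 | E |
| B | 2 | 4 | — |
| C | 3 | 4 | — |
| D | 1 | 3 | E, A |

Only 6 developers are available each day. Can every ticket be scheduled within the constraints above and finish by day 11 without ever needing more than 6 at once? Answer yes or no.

Schedule E@1, A@3, B@1, C@7, D@10: d1:6  d2:6  d3:5  d4:5  d5:5  d6:5  d7:4  d8:4  d9:4  d10:3  d11:0 — peak 6 ≤ 6.

yes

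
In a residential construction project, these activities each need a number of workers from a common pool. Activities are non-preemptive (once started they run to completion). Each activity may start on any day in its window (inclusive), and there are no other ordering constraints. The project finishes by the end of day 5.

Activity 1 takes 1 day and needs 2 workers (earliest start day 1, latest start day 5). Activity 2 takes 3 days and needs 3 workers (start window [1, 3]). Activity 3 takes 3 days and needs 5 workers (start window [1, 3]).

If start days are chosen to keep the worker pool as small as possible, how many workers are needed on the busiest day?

Early-start (Activity 1@1, Activity 2@1, Activity 3@1) gives peak 10: d1:10  d2:8  d3:8  d4:0  d5:0.
Shift Activity 3→2.
Schedule Activity 1@1, Activity 2@1, Activity 3@2: d1:5  d2:8  d3:8  d4:5  d5:0 — peak 8.

8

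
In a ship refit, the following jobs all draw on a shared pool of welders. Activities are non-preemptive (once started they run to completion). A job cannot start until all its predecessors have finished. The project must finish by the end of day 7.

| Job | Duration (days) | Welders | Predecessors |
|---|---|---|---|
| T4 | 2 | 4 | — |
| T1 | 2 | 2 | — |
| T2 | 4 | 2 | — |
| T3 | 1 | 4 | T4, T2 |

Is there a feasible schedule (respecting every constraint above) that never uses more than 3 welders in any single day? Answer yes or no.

no

Total welder-days = 24; over 7 days the average is 24/7 > 3, so some day must exceed 3.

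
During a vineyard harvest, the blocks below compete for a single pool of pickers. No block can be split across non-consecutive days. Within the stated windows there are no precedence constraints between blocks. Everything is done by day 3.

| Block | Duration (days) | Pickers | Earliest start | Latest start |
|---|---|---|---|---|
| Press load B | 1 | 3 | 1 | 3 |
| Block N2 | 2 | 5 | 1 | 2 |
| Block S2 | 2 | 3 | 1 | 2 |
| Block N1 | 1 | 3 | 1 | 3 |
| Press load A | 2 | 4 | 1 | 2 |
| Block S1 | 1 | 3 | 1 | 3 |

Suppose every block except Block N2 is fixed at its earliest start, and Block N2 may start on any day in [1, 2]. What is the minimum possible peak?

16

Block N2@1: d1:21  d2:12  d3:0 → peak 21
Block N2@2: d1:16  d2:12  d3:5 → peak 16
Best is Block N2@2, peak 16.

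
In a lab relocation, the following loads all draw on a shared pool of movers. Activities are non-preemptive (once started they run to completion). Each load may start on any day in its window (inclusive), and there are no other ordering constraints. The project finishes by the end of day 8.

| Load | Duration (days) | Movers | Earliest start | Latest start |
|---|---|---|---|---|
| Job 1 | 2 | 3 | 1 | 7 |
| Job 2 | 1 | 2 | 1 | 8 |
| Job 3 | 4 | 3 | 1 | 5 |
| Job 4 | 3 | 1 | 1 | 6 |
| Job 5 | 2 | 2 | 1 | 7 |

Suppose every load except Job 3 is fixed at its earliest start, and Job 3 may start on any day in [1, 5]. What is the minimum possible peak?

Job 3@1: d1:11  d2:9  d3:4  d4:3  d5:0  d6:0  d7:0  d8:0 → peak 11
Job 3@2: d1:8  d2:9  d3:4  d4:3  d5:3  d6:0  d7:0  d8:0 → peak 9
Job 3@3: d1:8  d2:6  d3:4  d4:3  d5:3  d6:3  d7:0  d8:0 → peak 8
Job 3@4: d1:8  d2:6  d3:1  d4:3  d5:3  d6:3  d7:3  d8:0 → peak 8
Job 3@5: d1:8  d2:6  d3:1  d4:0  d5:3  d6:3  d7:3  d8:3 → peak 8
Best is Job 3@3, peak 8.

8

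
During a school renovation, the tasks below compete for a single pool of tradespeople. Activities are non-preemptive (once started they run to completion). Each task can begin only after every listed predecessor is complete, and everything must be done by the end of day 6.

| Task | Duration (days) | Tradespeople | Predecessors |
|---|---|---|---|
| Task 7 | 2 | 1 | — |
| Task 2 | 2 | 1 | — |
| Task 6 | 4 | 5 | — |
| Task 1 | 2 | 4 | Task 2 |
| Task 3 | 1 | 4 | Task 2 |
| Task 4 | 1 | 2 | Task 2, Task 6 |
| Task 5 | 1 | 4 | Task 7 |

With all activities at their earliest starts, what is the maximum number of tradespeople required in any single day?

17

Early-start schedule: Task 7@1, Task 2@1, Task 6@1, Task 1@3, Task 3@3, Task 4@5, Task 5@3.
Load per day: day 1: 7, day 2: 7, day 3: 17, day 4: 9, day 5: 2, day 6: 0.
Peak is 17.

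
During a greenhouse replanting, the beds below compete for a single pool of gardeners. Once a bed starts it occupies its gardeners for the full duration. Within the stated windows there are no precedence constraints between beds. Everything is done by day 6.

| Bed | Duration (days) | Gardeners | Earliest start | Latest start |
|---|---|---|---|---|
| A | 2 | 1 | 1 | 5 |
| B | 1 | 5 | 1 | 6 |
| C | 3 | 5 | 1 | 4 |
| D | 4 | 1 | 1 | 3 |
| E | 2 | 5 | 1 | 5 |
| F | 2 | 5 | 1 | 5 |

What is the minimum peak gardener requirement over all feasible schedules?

10

Early-start (A@1, B@1, C@1, D@1, E@1, F@1) gives peak 22: d1:22  d2:17  d3:6  d4:1  d5:0  d6:0.
Shift C→2, E→5, F→5.
Schedule A@1, B@1, C@2, D@1, E@5, F@5: d1:7  d2:7  d3:6  d4:6  d5:10  d6:10 — peak 10.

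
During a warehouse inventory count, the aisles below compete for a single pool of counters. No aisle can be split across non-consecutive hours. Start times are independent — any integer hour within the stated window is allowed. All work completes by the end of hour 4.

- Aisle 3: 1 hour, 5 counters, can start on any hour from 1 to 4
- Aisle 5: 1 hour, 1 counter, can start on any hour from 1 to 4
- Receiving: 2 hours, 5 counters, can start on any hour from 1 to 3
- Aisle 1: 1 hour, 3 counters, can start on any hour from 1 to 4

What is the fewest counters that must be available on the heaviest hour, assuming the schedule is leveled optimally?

Early-start (Aisle 3@1, Aisle 5@1, Receiving@1, Aisle 1@1) gives peak 14: h1:14  h2:5  h3:0  h4:0.
Shift Aisle 5→2, Receiving→3, Aisle 1→2.
Schedule Aisle 3@1, Aisle 5@2, Receiving@3, Aisle 1@2: h1:5  h2:4  h3:5  h4:5 — peak 5.
Total counter-hours = 19 over 4 hours ⇒ peak ≥ ⌈19/4⌉ = 5, so 5 is optimal.

5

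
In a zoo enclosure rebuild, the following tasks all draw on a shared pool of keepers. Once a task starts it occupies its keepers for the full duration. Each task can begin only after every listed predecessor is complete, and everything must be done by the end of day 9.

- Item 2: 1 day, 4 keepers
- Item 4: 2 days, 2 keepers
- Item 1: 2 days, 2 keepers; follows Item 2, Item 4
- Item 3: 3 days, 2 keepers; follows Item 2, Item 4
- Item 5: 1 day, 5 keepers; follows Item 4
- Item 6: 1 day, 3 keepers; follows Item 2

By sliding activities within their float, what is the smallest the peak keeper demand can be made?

Early-start (Item 2@1, Item 4@1, Item 1@3, Item 3@3, Item 5@3, Item 6@2) gives peak 9: d1:6  d2:5  d3:9  d4:4  d5:2  d6:0  d7:0  d8:0  d9:0.
Shift Item 4→2, Item 1→4, Item 3→4, Item 5→7.
Schedule Item 2@1, Item 4@2, Item 1@4, Item 3@4, Item 5@7, Item 6@2: d1:4  d2:5  d3:2  d4:4  d5:4  d6:2  d7:5  d8:0  d9:0 — peak 5.

5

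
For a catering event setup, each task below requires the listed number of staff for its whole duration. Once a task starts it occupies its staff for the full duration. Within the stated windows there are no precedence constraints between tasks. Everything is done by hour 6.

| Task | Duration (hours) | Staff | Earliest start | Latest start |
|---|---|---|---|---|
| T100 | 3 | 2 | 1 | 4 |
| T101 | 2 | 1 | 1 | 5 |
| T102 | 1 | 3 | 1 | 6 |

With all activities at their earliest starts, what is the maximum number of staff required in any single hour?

6

Early-start schedule: T100@1, T101@1, T102@1.
Load per hour: hour 1: 6, hour 2: 3, hour 3: 2, hour 4: 0, hour 5: 0, hour 6: 0.
Peak is 6.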